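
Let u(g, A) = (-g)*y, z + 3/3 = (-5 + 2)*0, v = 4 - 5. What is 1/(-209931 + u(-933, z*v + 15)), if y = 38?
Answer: -1/174477 ≈ -5.7314e-6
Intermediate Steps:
v = -1
z = -1 (z = -1 + (-5 + 2)*0 = -1 - 3*0 = -1 + 0 = -1)
u(g, A) = -38*g (u(g, A) = -g*38 = -38*g)
1/(-209931 + u(-933, z*v + 15)) = 1/(-209931 - 38*(-933)) = 1/(-209931 + 35454) = 1/(-174477) = -1/174477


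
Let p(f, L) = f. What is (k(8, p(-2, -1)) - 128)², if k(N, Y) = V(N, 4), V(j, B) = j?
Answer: 14400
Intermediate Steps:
k(N, Y) = N
(k(8, p(-2, -1)) - 128)² = (8 - 128)² = (-120)² = 14400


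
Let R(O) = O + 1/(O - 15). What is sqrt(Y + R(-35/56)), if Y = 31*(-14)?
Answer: I*sqrt(4346890)/100 ≈ 20.849*I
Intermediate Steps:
R(O) = O + 1/(-15 + O)
Y = -434
sqrt(Y + R(-35/56)) = sqrt(-434 + (1 + (-35/56)**2 - (-525)/56)/(-15 - 35/56)) = sqrt(-434 + (1 + (-35*1/56)**2 - (-525)/56)/(-15 - 35*1/56)) = sqrt(-434 + (1 + (-5/8)**2 - 15*(-5/8))/(-15 - 5/8)) = sqrt(-434 + (1 + 25/64 + 75/8)/(-125/8)) = sqrt(-434 - 8/125*689/64) = sqrt(-434 - 689/1000) = sqrt(-434689/1000) = I*sqrt(4346890)/100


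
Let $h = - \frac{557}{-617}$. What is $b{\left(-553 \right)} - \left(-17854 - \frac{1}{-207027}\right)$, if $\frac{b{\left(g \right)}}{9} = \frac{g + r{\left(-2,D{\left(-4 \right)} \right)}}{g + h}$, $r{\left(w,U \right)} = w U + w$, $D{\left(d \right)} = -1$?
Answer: $\frac{419914850410517}{23507501796} \approx 17863.0$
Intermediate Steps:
$r{\left(w,U \right)} = w + U w$ ($r{\left(w,U \right)} = U w + w = w + U w$)
$h = \frac{557}{617}$ ($h = \left(-557\right) \left(- \frac{1}{617}\right) = \frac{557}{617} \approx 0.90276$)
$b{\left(g \right)} = \frac{9 g}{\frac{557}{617} + g}$ ($b{\left(g \right)} = 9 \frac{g - 2 \left(1 - 1\right)}{g + \frac{557}{617}} = 9 \frac{g - 0}{\frac{557}{617} + g} = 9 \frac{g + 0}{\frac{557}{617} + g} = 9 \frac{g}{\frac{557}{617} + g} = \frac{9 g}{\frac{557}{617} + g}$)
$b{\left(-553 \right)} - \left(-17854 - \frac{1}{-207027}\right) = 5553 \left(-553\right) \frac{1}{557 + 617 \left(-553\right)} - \left(-17854 - \frac{1}{-207027}\right) = 5553 \left(-553\right) \frac{1}{557 - 341201} - \left(-17854 - - \frac{1}{207027}\right) = 5553 \left(-553\right) \frac{1}{-340644} - \left(-17854 + \frac{1}{207027}\right) = 5553 \left(-553\right) \left(- \frac{1}{340644}\right) - - \frac{3696260057}{207027} = \frac{1023603}{113548} + \frac{3696260057}{207027} = \frac{419914850410517}{23507501796}$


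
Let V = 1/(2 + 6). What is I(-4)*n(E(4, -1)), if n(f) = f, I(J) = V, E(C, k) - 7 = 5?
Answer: 3/2 ≈ 1.5000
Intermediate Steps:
E(C, k) = 12 (E(C, k) = 7 + 5 = 12)
V = 1/8 ≈ 0.12500
I(J) = 1/8
I(-4)*n(E(4, -1)) = (1/8)*12 = 3/2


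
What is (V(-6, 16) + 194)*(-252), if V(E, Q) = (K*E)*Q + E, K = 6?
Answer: 97776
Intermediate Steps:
V(E, Q) = E + 6*E*Q (V(E, Q) = (6*E)*Q + E = 6*E*Q + E = E + 6*E*Q)
(V(-6, 16) + 194)*(-252) = (-6*(1 + 6*16) + 194)*(-252) = (-6*(1 + 96) + 194)*(-252) = (-6*97 + 194)*(-252) = (-582 + 194)*(-252) = -388*(-252) = 97776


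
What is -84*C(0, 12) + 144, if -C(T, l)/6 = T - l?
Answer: -5904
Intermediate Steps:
C(T, l) = -6*T + 6*l (C(T, l) = -6*(T - l) = -6*T + 6*l)
-84*C(0, 12) + 144 = -84*(-6*0 + 6*12) + 144 = -84*(0 + 72) + 144 = -84*72 + 144 = -6048 + 144 = -5904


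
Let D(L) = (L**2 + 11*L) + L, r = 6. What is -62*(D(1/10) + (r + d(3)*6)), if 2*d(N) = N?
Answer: -50251/50 ≈ -1005.0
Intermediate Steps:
d(N) = N/2
D(L) = L**2 + 12*L
-62*(D(1/10) + (r + d(3)*6)) = -62*((12 + 1/10)/10 + (6 + ((1/2)*3)*6)) = -62*((12 + 1/10)/10 + (6 + (3/2)*6)) = -62*((1/10)*(121/10) + (6 + 9)) = -62*(121/100 + 15) = -62*1621/100 = -50251/50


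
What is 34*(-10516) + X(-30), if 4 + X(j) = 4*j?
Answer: -357668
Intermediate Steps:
X(j) = -4 + 4*j
34*(-10516) + X(-30) = 34*(-10516) + (-4 + 4*(-30)) = -357544 + (-4 - 120) = -357544 - 124 = -357668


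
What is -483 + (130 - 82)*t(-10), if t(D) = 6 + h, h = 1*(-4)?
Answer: -387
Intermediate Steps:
h = -4
t(D) = 2 (t(D) = 6 - 4 = 2)
-483 + (130 - 82)*t(-10) = -483 + (130 - 82)*2 = -483 + 48*2 = -483 + 96 = -387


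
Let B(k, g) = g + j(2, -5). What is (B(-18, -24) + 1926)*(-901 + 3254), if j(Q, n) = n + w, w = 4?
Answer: 4473053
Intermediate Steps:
j(Q, n) = 4 + n (j(Q, n) = n + 4 = 4 + n)
B(k, g) = -1 + g (B(k, g) = g + (4 - 5) = g - 1 = -1 + g)
(B(-18, -24) + 1926)*(-901 + 3254) = ((-1 - 24) + 1926)*(-901 + 3254) = (-25 + 1926)*2353 = 1901*2353 = 4473053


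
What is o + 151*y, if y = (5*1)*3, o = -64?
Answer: 2201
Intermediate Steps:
y = 15 (y = 5*3 = 15)
o + 151*y = -64 + 151*15 = -64 + 2265 = 2201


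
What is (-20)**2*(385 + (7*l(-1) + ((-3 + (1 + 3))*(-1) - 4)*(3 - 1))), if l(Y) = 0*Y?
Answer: 150000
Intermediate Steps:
l(Y) = 0
(-20)**2*(385 + (7*l(-1) + ((-3 + (1 + 3))*(-1) - 4)*(3 - 1))) = (-20)**2*(385 + (7*0 + ((-3 + (1 + 3))*(-1) - 4)*(3 - 1))) = 400*(385 + (0 + ((-3 + 4)*(-1) - 4)*2)) = 400*(385 + (0 + (1*(-1) - 4)*2)) = 400*(385 + (0 + (-1 - 4)*2)) = 400*(385 + (0 - 5*2)) = 400*(385 + (0 - 10)) = 400*(385 - 10) = 400*375 = 150000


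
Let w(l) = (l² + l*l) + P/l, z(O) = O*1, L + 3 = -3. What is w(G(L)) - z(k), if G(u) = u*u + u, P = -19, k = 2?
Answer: 53921/30 ≈ 1797.4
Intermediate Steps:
L = -6 (L = -3 - 3 = -6)
G(u) = u + u² (G(u) = u² + u = u + u²)
z(O) = O
w(l) = -19/l + 2*l² (w(l) = (l² + l*l) - 19/l = (l² + l²) - 19/l = 2*l² - 19/l = -19/l + 2*l²)
w(G(L)) - z(k) = (-19 + 2*(-6*(1 - 6))³)/((-6*(1 - 6))) - 1*2 = (-19 + 2*(-6*(-5))³)/((-6*(-5))) - 2 = (-19 + 2*30³)/30 - 2 = (-19 + 2*27000)/30 - 2 = (-19 + 54000)/30 - 2 = (1/30)*53981 - 2 = 53981/30 - 2 = 53921/30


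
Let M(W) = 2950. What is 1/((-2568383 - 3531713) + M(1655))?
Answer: -1/6097146 ≈ -1.6401e-7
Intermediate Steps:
1/((-2568383 - 3531713) + M(1655)) = 1/((-2568383 - 3531713) + 2950) = 1/(-6100096 + 2950) = 1/(-6097146) = -1/6097146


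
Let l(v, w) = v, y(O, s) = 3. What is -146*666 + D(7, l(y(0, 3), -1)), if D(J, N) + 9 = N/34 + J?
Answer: -3306089/34 ≈ -97238.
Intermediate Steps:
D(J, N) = -9 + J + N/34 (D(J, N) = -9 + (N/34 + J) = -9 + (J + N/34) = -9 + J + N/34)
-146*666 + D(7, l(y(0, 3), -1)) = -146*666 + (-9 + 7 + (1/34)*3) = -97236 + (-9 + 7 + 3/34) = -97236 - 65/34 = -3306089/34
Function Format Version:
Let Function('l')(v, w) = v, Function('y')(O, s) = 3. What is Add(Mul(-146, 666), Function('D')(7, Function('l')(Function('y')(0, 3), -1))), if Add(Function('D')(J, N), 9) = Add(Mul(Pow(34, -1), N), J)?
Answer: Rational(-3306089, 34) ≈ -97238.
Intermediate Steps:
Function('D')(J, N) = Add(-9, J, Mul(Rational(1, 34), N)) (Function('D')(J, N) = Add(-9, Add(Mul(Pow(34, -1), N), J)) = Add(-9, Add(Mul(Rational(1, 34), N), J)) = Add(-9, Add(J, Mul(Rational(1, 34), N))) = Add(-9, J, Mul(Rational(1, 34), N)))
Add(Mul(-146, 666), Function('D')(7, Function('l')(Function('y')(0, 3), -1))) = Add(Mul(-146, 666), Add(-9, 7, Mul(Rational(1, 34), 3))) = Add(-97236, Add(-9, 7, Rational(3, 34))) = Add(-97236, Rational(-65, 34)) = Rational(-3306089, 34)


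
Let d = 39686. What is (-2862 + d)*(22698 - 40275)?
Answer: -647255448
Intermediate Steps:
(-2862 + d)*(22698 - 40275) = (-2862 + 39686)*(22698 - 40275) = 36824*(-17577) = -647255448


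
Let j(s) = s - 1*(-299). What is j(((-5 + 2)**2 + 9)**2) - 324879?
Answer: -324256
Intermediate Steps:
j(s) = 299 + s (j(s) = s + 299 = 299 + s)
j(((-5 + 2)**2 + 9)**2) - 324879 = (299 + ((-5 + 2)**2 + 9)**2) - 324879 = (299 + ((-3)**2 + 9)**2) - 324879 = (299 + (9 + 9)**2) - 324879 = (299 + 18**2) - 324879 = (299 + 324) - 324879 = 623 - 324879 = -324256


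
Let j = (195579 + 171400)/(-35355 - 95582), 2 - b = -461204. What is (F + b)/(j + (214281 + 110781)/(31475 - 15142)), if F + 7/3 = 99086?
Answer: 3594696393484249/109706325261 ≈ 32767.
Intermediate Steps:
F = 297251/3 (F = -7/3 + 99086 = 297251/3 ≈ 99084.)
b = 461206 (b = 2 - 1*(-461204) = 2 + 461204 = 461206)
j = -366979/130937 (j = 366979/(-130937) = 366979*(-1/130937) = -366979/130937 ≈ -2.8027)
(F + b)/(j + (214281 + 110781)/(31475 - 15142)) = (297251/3 + 461206)/(-366979/130937 + (214281 + 110781)/(31475 - 15142)) = 1680869/(3*(-366979/130937 + 325062/16333)) = 1680869/(3*(36568775087/2138594021)) = (1680869/3)*(2138594021/36568775087) = 3594696393484249/109706325261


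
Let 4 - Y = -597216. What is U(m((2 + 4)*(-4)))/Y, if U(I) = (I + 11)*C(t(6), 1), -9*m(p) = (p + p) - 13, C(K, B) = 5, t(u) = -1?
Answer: 40/268749 ≈ 0.00014884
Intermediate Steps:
Y = 597220 (Y = 4 - 1*(-597216) = 4 + 597216 = 597220)
m(p) = 13/9 - 2*p/9 (m(p) = -((p + p) - 13)/9 = -(2*p - 13)/9 = -(-13 + 2*p)/9 = 13/9 - 2*p/9)
U(I) = 55 + 5*I (U(I) = (I + 11)*5 = (11 + I)*5 = 55 + 5*I)
U(m((2 + 4)*(-4)))/Y = (55 + 5*(13/9 - 2*(2 + 4)*(-4)/9))/597220 = (55 + 5*(13/9 - 4*(-4)/3))*(1/597220) = (55 + 5*(13/9 - 2/9*(-24)))*(1/597220) = (55 + 5*(13/9 + 16/3))*(1/597220) = (55 + 5*(61/9))*(1/597220) = (55 + 305/9)*(1/597220) = (800/9)*(1/597220) = 40/268749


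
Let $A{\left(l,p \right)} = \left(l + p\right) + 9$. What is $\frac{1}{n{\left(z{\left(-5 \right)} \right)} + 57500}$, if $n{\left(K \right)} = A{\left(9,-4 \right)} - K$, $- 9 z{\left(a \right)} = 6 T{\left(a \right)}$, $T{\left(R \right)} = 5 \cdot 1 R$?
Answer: $\frac{3}{172492} \approx 1.7392 \cdot 10^{-5}$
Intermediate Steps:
$A{\left(l,p \right)} = 9 + l + p$
$T{\left(R \right)} = 5 R$
$z{\left(a \right)} = - \frac{10 a}{3}$ ($z{\left(a \right)} = - \frac{6 \cdot 5 a}{9} = - \frac{30 a}{9} = - \frac{10 a}{3}$)
$n{\left(K \right)} = 14 - K$ ($n{\left(K \right)} = \left(9 + 9 - 4\right) - K = 14 - K$)
$\frac{1}{n{\left(z{\left(-5 \right)} \right)} + 57500} = \frac{1}{\left(14 - \left(- \frac{10}{3}\right) \left(-5\right)\right) + 57500} = \frac{1}{\left(14 - \frac{50}{3}\right) + 57500} = \frac{1}{- \frac{8}{3} + 57500} = \frac{1}{\frac{172492}{3}} = \frac{3}{172492}$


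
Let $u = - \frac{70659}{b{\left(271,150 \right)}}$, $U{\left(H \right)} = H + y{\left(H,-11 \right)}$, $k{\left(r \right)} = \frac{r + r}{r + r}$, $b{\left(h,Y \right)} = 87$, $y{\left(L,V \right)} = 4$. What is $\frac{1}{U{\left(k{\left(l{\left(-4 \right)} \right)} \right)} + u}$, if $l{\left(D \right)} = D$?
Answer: $- \frac{29}{23408} \approx -0.0012389$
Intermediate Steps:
$k{\left(r \right)} = 1$ ($k{\left(r \right)} = \frac{2 r}{2 r} = 2 r \frac{1}{2 r} = 1$)
$U{\left(H \right)} = 4 + H$ ($U{\left(H \right)} = H + 4 = 4 + H$)
$u = - \frac{23553}{29}$ ($u = - \frac{70659}{87} = \left(-70659\right) \frac{1}{87} = - \frac{23553}{29} \approx -812.17$)
$\frac{1}{U{\left(k{\left(l{\left(-4 \right)} \right)} \right)} + u} = \frac{1}{\left(4 + 1\right) - \frac{23553}{29}} = \frac{1}{5 - \frac{23553}{29}} = \frac{1}{- \frac{23408}{29}} = - \frac{29}{23408}$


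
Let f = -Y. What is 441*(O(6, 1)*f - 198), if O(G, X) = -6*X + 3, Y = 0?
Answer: -87318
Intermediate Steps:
f = 0 (f = -1*0 = 0)
O(G, X) = 3 - 6*X
441*(O(6, 1)*f - 198) = 441*((3 - 6*1)*0 - 198) = 441*((3 - 6)*0 - 198) = 441*(-3*0 - 198) = 441*(0 - 198) = 441*(-198) = -87318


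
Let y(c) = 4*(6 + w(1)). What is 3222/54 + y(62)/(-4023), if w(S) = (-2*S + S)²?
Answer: 240011/4023 ≈ 59.660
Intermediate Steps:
w(S) = S² (w(S) = (-S)² = S²)
y(c) = 28 (y(c) = 4*(6 + 1²) = 4*(6 + 1) = 4*7 = 28)
3222/54 + y(62)/(-4023) = 3222/54 + 28/(-4023) = 3222*(1/54) + 28*(-1/4023) = 179/3 - 28/4023 = 240011/4023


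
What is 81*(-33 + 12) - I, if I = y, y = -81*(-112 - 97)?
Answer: -18630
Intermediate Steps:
y = 16929 (y = -81*(-209) = 16929)
I = 16929
81*(-33 + 12) - I = 81*(-33 + 12) - 1*16929 = 81*(-21) - 16929 = -1701 - 16929 = -18630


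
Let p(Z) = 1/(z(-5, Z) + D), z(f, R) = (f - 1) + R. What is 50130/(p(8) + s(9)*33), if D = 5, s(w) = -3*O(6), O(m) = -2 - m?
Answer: 70182/1109 ≈ 63.284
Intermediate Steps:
z(f, R) = -1 + R + f (z(f, R) = (-1 + f) + R = -1 + R + f)
s(w) = 24 (s(w) = -3*(-2 - 1*6) = -3*(-2 - 6) = -3*(-8) = 24)
p(Z) = 1/(-1 + Z) (p(Z) = 1/((-1 + Z - 5) + 5) = 1/((-6 + Z) + 5) = 1/(-1 + Z))
50130/(p(8) + s(9)*33) = 50130/(1/(-1 + 8) + 24*33) = 50130/(1/7 + 792) = 50130/(⅐ + 792) = 50130/(5545/7) = 50130*(7/5545) = 70182/1109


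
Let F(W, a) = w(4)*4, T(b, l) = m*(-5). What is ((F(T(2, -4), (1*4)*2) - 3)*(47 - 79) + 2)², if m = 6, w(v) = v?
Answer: 171396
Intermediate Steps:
T(b, l) = -30 (T(b, l) = 6*(-5) = -30)
F(W, a) = 16 (F(W, a) = 4*4 = 16)
((F(T(2, -4), (1*4)*2) - 3)*(47 - 79) + 2)² = ((16 - 3)*(47 - 79) + 2)² = (13*(-32) + 2)² = (-416 + 2)² = (-414)² = 171396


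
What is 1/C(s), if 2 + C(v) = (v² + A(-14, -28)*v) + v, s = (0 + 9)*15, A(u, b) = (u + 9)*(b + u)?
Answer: 1/46708 ≈ 2.1410e-5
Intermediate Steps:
A(u, b) = (9 + u)*(b + u)
s = 135 (s = 9*15 = 135)
C(v) = -2 + v² + 211*v (C(v) = -2 + ((v² + ((-14)² + 9*(-28) + 9*(-14) - 28*(-14))*v) + v) = -2 + ((v² + (196 - 252 - 126 + 392)*v) + v) = -2 + ((v² + 210*v) + v) = -2 + (v² + 211*v) = -2 + v² + 211*v)
1/C(s) = 1/(-2 + 135² + 211*135) = 1/(-2 + 18225 + 28485) = 1/46708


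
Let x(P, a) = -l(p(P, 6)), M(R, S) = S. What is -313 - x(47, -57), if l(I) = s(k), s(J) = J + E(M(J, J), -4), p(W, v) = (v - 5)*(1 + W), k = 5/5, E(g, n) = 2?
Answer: -310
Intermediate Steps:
k = 1 (k = 5*(⅕) = 1)
p(W, v) = (1 + W)*(-5 + v) (p(W, v) = (-5 + v)*(1 + W) = (1 + W)*(-5 + v))
s(J) = 2 + J (s(J) = J + 2 = 2 + J)
l(I) = 3 (l(I) = 2 + 1 = 3)
x(P, a) = -3 (x(P, a) = -1*3 = -3)
-313 - x(47, -57) = -313 - 1*(-3) = -313 + 3 = -310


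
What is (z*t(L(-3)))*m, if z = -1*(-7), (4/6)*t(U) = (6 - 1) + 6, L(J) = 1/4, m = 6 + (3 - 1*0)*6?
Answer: 2772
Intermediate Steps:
m = 24 (m = 6 + (3 + 0)*6 = 6 + 3*6 = 6 + 18 = 24)
L(J) = 1/4
t(U) = 33/2 (t(U) = 3*((6 - 1) + 6)/2 = 3*(5 + 6)/2 = (3/2)*11 = 33/2)
z = 7
(z*t(L(-3)))*m = (7*(33/2))*24 = (231/2)*24 = 2772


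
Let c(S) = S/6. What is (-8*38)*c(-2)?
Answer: 304/3 ≈ 101.33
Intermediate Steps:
c(S) = S/6 (c(S) = S*(⅙) = S/6)
(-8*38)*c(-2) = (-8*38)*((⅙)*(-2)) = -304*(-⅓) = 304/3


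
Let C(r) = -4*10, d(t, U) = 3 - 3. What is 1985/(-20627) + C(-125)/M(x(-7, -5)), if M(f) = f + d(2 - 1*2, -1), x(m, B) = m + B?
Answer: 200315/61881 ≈ 3.2371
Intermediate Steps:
d(t, U) = 0
C(r) = -40
x(m, B) = B + m
M(f) = f (M(f) = f + 0 = f)
1985/(-20627) + C(-125)/M(x(-7, -5)) = 1985/(-20627) - 40/(-5 - 7) = 1985*(-1/20627) - 40/(-12) = -1985/20627 - 40*(-1/12) = -1985/20627 + 10/3 = 200315/61881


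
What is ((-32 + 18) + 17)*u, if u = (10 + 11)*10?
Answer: 630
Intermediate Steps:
u = 210 (u = 21*10 = 210)
((-32 + 18) + 17)*u = ((-32 + 18) + 17)*210 = (-14 + 17)*210 = 3*210 = 630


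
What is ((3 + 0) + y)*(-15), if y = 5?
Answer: -120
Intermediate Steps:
((3 + 0) + y)*(-15) = ((3 + 0) + 5)*(-15) = (3 + 5)*(-15) = 8*(-15) = -120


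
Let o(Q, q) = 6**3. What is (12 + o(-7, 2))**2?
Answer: 51984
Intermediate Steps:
o(Q, q) = 216
(12 + o(-7, 2))**2 = (12 + 216)**2 = 228**2 = 51984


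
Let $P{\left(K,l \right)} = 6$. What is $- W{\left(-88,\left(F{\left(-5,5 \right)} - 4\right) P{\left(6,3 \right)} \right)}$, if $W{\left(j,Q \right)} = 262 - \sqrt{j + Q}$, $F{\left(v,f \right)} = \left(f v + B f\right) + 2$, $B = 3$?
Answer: $-262 + 4 i \sqrt{10} \approx -262.0 + 12.649 i$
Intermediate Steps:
$F{\left(v,f \right)} = 2 + 3 f + f v$ ($F{\left(v,f \right)} = \left(f v + 3 f\right) + 2 = \left(3 f + f v\right) + 2 = 2 + 3 f + f v$)
$W{\left(j,Q \right)} = 262 - \sqrt{Q + j}$
$- W{\left(-88,\left(F{\left(-5,5 \right)} - 4\right) P{\left(6,3 \right)} \right)} = - (262 - \sqrt{\left(\left(2 + 3 \cdot 5 + 5 \left(-5\right)\right) - 4\right) 6 - 88}) = - (262 - \sqrt{\left(\left(2 + 15 - 25\right) - 4\right) 6 - 88}) = - (262 - \sqrt{\left(-8 - 4\right) 6 - 88}) = - (262 - \sqrt{\left(-12\right) 6 - 88}) = - (262 - \sqrt{-72 - 88}) = - (262 - \sqrt{-160}) = - (262 - 4 i \sqrt{10}) = -262 + 4 i \sqrt{10}$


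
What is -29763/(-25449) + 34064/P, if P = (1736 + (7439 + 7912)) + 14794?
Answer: 605256313/270446523 ≈ 2.2380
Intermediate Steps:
P = 31881 (P = (1736 + 15351) + 14794 = 17087 + 14794 = 31881)
-29763/(-25449) + 34064/P = -29763/(-25449) + 34064/31881 = -29763*(-1/25449) + 34064*(1/31881) = 9921/8483 + 34064/31881 = 605256313/270446523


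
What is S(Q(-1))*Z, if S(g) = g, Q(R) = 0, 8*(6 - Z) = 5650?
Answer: 0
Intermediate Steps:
Z = -2801/4 (Z = 6 - 1/8*5650 = 6 - 2825/4 = -2801/4 ≈ -700.25)
S(Q(-1))*Z = 0*(-2801/4) = 0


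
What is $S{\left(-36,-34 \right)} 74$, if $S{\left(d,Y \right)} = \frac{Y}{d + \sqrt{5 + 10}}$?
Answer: $\frac{30192}{427} + \frac{2516 \sqrt{15}}{1281} \approx 78.314$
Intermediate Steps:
$S{\left(d,Y \right)} = \frac{Y}{d + \sqrt{15}}$
$S{\left(-36,-34 \right)} 74 = - \frac{34}{-36 + \sqrt{15}} \cdot 74 = - \frac{2516}{-36 + \sqrt{15}}$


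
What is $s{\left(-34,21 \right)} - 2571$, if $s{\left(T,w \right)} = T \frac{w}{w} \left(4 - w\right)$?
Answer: $-1993$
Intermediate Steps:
$s{\left(T,w \right)} = T \left(4 - w\right)$ ($s{\left(T,w \right)} = T 1 \left(4 - w\right) = T \left(4 - w\right)$)
$s{\left(-34,21 \right)} - 2571 = - 34 \left(4 - 21\right) - 2571 = \left(-34\right) \left(-17\right) - 2571 = 578 - 2571 = -1993$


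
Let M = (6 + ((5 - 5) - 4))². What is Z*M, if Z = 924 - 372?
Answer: 2208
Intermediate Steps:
M = 4 (M = (6 + (0 - 4))² = (6 - 4)² = 2² = 4)
Z = 552
Z*M = 552*4 = 2208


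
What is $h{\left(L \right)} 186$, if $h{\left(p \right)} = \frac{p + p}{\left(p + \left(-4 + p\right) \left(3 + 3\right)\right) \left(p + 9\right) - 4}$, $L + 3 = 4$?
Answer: $- \frac{62}{29} \approx -2.1379$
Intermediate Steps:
$L = 1$ ($L = -3 + 4 = 1$)
$h{\left(p \right)} = \frac{2 p}{-4 + \left(-24 + 7 p\right) \left(9 + p\right)}$ ($h{\left(p \right)} = \frac{2 p}{\left(p + \left(-4 + p\right) 6\right) \left(9 + p\right) - 4} = \frac{2 p}{\left(p + \left(-24 + 6 p\right)\right) \left(9 + p\right) - 4} = \frac{2 p}{\left(-24 + 7 p\right) \left(9 + p\right) - 4} = \frac{2 p}{-4 + \left(-24 + 7 p\right) \left(9 + p\right)}$)
$h{\left(L \right)} 186 = 2 \cdot 1 \frac{1}{-220 + 7 \cdot 1^{2} + 39 \cdot 1} \cdot 186 = 2 \cdot 1 \frac{1}{-220 + 7 \cdot 1 + 39} \cdot 186 = 2 \cdot 1 \frac{1}{-220 + 7 + 39} \cdot 186 = 2 \cdot 1 \frac{1}{-174} \cdot 186 = 2 \cdot 1 \left(- \frac{1}{174}\right) 186 = \left(- \frac{1}{87}\right) 186 = - \frac{62}{29}$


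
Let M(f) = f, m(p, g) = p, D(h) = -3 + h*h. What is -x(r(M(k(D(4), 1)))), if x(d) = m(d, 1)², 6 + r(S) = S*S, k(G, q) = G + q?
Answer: -36100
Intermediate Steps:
D(h) = -3 + h²
r(S) = -6 + S² (r(S) = -6 + S*S = -6 + S²)
x(d) = d²
-x(r(M(k(D(4), 1)))) = -(-6 + ((-3 + 4²) + 1)²)² = -(-6 + ((-3 + 16) + 1)²)² = -(-6 + (13 + 1)²)² = -(-6 + 14²)² = -(-6 + 196)² = -1*190² = -1*36100 = -36100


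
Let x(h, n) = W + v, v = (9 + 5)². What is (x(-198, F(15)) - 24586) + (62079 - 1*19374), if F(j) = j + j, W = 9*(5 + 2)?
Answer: 18378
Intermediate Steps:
W = 63 (W = 9*7 = 63)
F(j) = 2*j
v = 196 (v = 14² = 196)
x(h, n) = 259 (x(h, n) = 63 + 196 = 259)
(x(-198, F(15)) - 24586) + (62079 - 1*19374) = (259 - 24586) + (62079 - 1*19374) = -24327 + (62079 - 19374) = -24327 + 42705 = 18378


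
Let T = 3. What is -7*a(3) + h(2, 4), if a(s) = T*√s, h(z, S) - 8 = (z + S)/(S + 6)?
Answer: 43/5 - 21*√3 ≈ -27.773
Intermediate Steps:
h(z, S) = 8 + (S + z)/(6 + S) (h(z, S) = 8 + (z + S)/(S + 6) = 8 + (S + z)/(6 + S))
a(s) = 3*√s
-7*a(3) + h(2, 4) = -21*√3 + (48 + 2 + 9*4)/(6 + 4) = -21*√3 + (48 + 2 + 36)/10 = -21*√3 + (⅒)*86 = -21*√3 + 43/5 = 43/5 - 21*√3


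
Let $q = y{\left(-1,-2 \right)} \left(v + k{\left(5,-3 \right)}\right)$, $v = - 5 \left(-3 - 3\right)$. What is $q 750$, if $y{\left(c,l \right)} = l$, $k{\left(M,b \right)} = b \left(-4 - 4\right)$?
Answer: $-81000$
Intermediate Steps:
$k{\left(M,b \right)} = - 8 b$ ($k{\left(M,b \right)} = b \left(-8\right) = - 8 b$)
$v = 30$ ($v = \left(-5\right) \left(-6\right) = 30$)
$q = -108$ ($q = - 2 \left(30 - -24\right) = - 2 \left(30 + 24\right) = \left(-2\right) 54 = -108$)
$q 750 = \left(-108\right) 750 = -81000$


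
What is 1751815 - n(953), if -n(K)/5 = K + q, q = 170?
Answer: 1757430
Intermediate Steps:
n(K) = -850 - 5*K (n(K) = -5*(K + 170) = -5*(170 + K) = -850 - 5*K)
1751815 - n(953) = 1751815 - (-850 - 5*953) = 1751815 - (-850 - 4765) = 1751815 - 1*(-5615) = 1751815 + 5615 = 1757430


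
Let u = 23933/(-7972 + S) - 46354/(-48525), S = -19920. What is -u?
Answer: -131556943/1353459300 ≈ -0.097201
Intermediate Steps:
u = 131556943/1353459300 (u = 23933/(-7972 - 19920) - 46354/(-48525) = 23933/(-27892) - 46354*(-1/48525) = 23933*(-1/27892) + 46354/48525 = -23933/27892 + 46354/48525 = 131556943/1353459300 ≈ 0.097201)
-u = -1*131556943/1353459300 = -131556943/1353459300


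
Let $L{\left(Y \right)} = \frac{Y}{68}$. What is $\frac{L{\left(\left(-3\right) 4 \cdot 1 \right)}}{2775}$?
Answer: $- \frac{1}{15725} \approx -6.3593 \cdot 10^{-5}$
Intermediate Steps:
$L{\left(Y \right)} = \frac{Y}{68}$ ($L{\left(Y \right)} = Y \frac{1}{68} = \frac{Y}{68}$)
$\frac{L{\left(\left(-3\right) 4 \cdot 1 \right)}}{2775} = \frac{\frac{1}{68} \left(-3\right) 4 \cdot 1}{2775} = \frac{\left(-12\right) 1}{68} \cdot \frac{1}{2775} = \frac{1}{68} \left(-12\right) \frac{1}{2775} = \left(- \frac{3}{17}\right) \frac{1}{2775} = - \frac{1}{15725}$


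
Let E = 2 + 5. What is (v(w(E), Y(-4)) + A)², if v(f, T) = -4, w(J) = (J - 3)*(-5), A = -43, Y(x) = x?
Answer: 2209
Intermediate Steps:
E = 7
w(J) = 15 - 5*J (w(J) = (-3 + J)*(-5) = 15 - 5*J)
(v(w(E), Y(-4)) + A)² = (-4 - 43)² = (-47)² = 2209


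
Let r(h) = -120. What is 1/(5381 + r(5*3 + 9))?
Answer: 1/5261 ≈ 0.00019008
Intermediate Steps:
1/(5381 + r(5*3 + 9)) = 1/(5381 - 120) = 1/5261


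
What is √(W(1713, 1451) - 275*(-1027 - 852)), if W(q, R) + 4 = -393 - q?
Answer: √514615 ≈ 717.37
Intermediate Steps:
W(q, R) = -397 - q (W(q, R) = -4 + (-393 - q) = -397 - q)
√(W(1713, 1451) - 275*(-1027 - 852)) = √((-397 - 1*1713) - 275*(-1027 - 852)) = √((-397 - 1713) - 275*(-1879)) = √(-2110 + 516725) = √514615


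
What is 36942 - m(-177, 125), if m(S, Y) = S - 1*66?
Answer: 37185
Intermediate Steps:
m(S, Y) = -66 + S (m(S, Y) = S - 66 = -66 + S)
36942 - m(-177, 125) = 36942 - (-66 - 177) = 36942 - 1*(-243) = 36942 + 243 = 37185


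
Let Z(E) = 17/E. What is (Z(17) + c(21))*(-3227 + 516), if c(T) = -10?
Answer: 24399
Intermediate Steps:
(Z(17) + c(21))*(-3227 + 516) = (17/17 - 10)*(-3227 + 516) = (17*(1/17) - 10)*(-2711) = (1 - 10)*(-2711) = -9*(-2711) = 24399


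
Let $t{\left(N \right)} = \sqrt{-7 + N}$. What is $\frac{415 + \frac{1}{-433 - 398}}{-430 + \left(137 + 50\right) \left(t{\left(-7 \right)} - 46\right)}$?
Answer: $- \frac{1557405824}{34098668145} - \frac{32244784 i \sqrt{14}}{34098668145} \approx -0.045673 - 0.0035382 i$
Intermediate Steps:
$\frac{415 + \frac{1}{-433 - 398}}{-430 + \left(137 + 50\right) \left(t{\left(-7 \right)} - 46\right)} = \frac{415 + \frac{1}{-433 - 398}}{-430 + \left(137 + 50\right) \left(\sqrt{-7 - 7} - 46\right)} = \frac{415 + \frac{1}{-831}}{-430 + 187 \left(\sqrt{-14} - 46\right)} = \frac{415 - \frac{1}{831}}{-430 + 187 \left(i \sqrt{14} - 46\right)} = \frac{344864}{831 \left(-430 + 187 \left(-46 + i \sqrt{14}\right)\right)} = \frac{344864}{831 \left(-430 - \left(8602 - 187 i \sqrt{14}\right)\right)} = \frac{344864}{831 \left(-9032 + 187 i \sqrt{14}\right)}$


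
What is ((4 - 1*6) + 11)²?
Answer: 81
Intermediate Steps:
((4 - 1*6) + 11)² = ((4 - 6) + 11)² = (-2 + 11)² = 9² = 81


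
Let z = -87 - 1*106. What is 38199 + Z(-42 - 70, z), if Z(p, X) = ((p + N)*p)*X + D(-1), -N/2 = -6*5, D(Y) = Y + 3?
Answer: -1085831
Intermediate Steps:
D(Y) = 3 + Y
N = 60 (N = -(-12)*5 = -2*(-30) = 60)
z = -193 (z = -87 - 106 = -193)
Z(p, X) = 2 + X*p*(60 + p) (Z(p, X) = ((p + 60)*p)*X + (3 - 1) = ((60 + p)*p)*X + 2 = (p*(60 + p))*X + 2 = X*p*(60 + p) + 2 = 2 + X*p*(60 + p))
38199 + Z(-42 - 70, z) = 38199 + (2 - 193*(-42 - 70)² + 60*(-193)*(-42 - 70)) = 38199 + (2 - 193*(-112)² + 60*(-193)*(-112)) = 38199 + (2 - 193*12544 + 1296960) = 38199 + (2 - 2420992 + 1296960) = 38199 - 1124030 = -1085831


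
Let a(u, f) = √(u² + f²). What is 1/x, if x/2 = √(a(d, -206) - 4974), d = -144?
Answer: -I*√2/(4*√(2487 - √15793)) ≈ -0.0072757*I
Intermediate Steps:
a(u, f) = √(f² + u²)
x = 2*√(-4974 + 2*√15793) (x = 2*√(√((-206)² + (-144)²) - 4974) = 2*√(√(42436 + 20736) - 4974) = 2*√(√63172 - 4974) = 2*√(2*√15793 - 4974) = 2*√(-4974 + 2*√15793) ≈ 137.44*I)
1/x = 1/(2*√(-4974 + 2*√15793))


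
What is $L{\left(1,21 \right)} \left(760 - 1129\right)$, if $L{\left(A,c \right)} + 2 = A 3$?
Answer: $-369$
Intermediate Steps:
$L{\left(A,c \right)} = -2 + 3 A$ ($L{\left(A,c \right)} = -2 + A 3 = -2 + 3 A$)
$L{\left(1,21 \right)} \left(760 - 1129\right) = \left(-2 + 3 \cdot 1\right) \left(760 - 1129\right) = \left(-2 + 3\right) \left(-369\right) = 1 \left(-369\right) = -369$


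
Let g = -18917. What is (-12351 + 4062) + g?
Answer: -27206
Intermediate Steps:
(-12351 + 4062) + g = (-12351 + 4062) - 18917 = -8289 - 18917 = -27206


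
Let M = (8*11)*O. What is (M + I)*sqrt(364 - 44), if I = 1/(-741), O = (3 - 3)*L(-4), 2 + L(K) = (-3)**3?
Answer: -8*sqrt(5)/741 ≈ -0.024141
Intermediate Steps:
L(K) = -29 (L(K) = -2 + (-3)**3 = -2 - 27 = -29)
O = 0 (O = (3 - 3)*(-29) = 0*(-29) = 0)
I = -1/741 ≈ -0.0013495
M = 0 (M = (8*11)*0 = 88*0 = 0)
(M + I)*sqrt(364 - 44) = (0 - 1/741)*sqrt(364 - 44) = -8*sqrt(5)/741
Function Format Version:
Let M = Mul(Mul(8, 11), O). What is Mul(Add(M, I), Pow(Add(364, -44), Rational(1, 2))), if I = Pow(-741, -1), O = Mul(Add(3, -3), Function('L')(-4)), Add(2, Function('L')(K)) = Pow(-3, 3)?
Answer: Mul(Rational(-8, 741), Pow(5, Rational(1, 2))) ≈ -0.024141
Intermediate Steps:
Function('L')(K) = -29 (Function('L')(K) = Add(-2, Pow(-3, 3)) = Add(-2, -27) = -29)
O = 0 (O = Mul(Add(3, -3), -29) = Mul(0, -29) = 0)
I = Rational(-1, 741) ≈ -0.0013495
M = 0 (M = Mul(Mul(8, 11), 0) = Mul(88, 0) = 0)
Mul(Add(M, I), Pow(Add(364, -44), Rational(1, 2))) = Mul(Add(0, Rational(-1, 741)), Pow(Add(364, -44), Rational(1, 2))) = Mul(Rational(-1, 741), Pow(320, Rational(1, 2))) = Mul(Rational(-1, 741), Mul(8, Pow(5, Rational(1, 2)))) = Mul(Rational(-8, 741), Pow(5, Rational(1, 2)))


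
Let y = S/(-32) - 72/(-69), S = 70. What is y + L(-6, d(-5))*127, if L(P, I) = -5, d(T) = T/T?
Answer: -234101/368 ≈ -636.14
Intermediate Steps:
d(T) = 1
y = -421/368 (y = 70/(-32) - 72/(-69) = 70*(-1/32) - 72*(-1/69) = -35/16 + 24/23 = -421/368 ≈ -1.1440)
y + L(-6, d(-5))*127 = -421/368 - 5*127 = -421/368 - 635 = -234101/368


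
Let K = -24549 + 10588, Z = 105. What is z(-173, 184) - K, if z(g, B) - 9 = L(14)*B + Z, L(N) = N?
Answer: 16651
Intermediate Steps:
z(g, B) = 114 + 14*B (z(g, B) = 9 + (14*B + 105) = 9 + (105 + 14*B) = 114 + 14*B)
K = -13961
z(-173, 184) - K = (114 + 14*184) - 1*(-13961) = (114 + 2576) + 13961 = 2690 + 13961 = 16651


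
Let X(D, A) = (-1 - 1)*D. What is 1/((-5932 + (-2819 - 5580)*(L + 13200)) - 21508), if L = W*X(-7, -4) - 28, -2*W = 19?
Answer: -1/109542001 ≈ -9.1289e-9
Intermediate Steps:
X(D, A) = -2*D
W = -19/2 (W = -½*19 = -19/2 ≈ -9.5000)
L = -161 (L = -(-19)*(-7) - 28 = -19/2*14 - 28 = -133 - 28 = -161)
1/((-5932 + (-2819 - 5580)*(L + 13200)) - 21508) = 1/((-5932 + (-2819 - 5580)*(-161 + 13200)) - 21508) = 1/((-5932 - 8399*13039) - 21508) = 1/((-5932 - 109514561) - 21508) = 1/(-109520493 - 21508) = 1/(-109542001) = -1/109542001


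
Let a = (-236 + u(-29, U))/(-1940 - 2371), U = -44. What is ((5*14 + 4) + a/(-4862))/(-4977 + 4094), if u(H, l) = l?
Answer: -775522894/9253876203 ≈ -0.083805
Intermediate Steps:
a = 280/4311 (a = (-236 - 44)/(-1940 - 2371) = -280/(-4311) = -280*(-1/4311) = 280/4311 ≈ 0.064950)
((5*14 + 4) + a/(-4862))/(-4977 + 4094) = ((5*14 + 4) + (280/4311)/(-4862))/(-4977 + 4094) = ((70 + 4) + (280/4311)*(-1/4862))/(-883) = (74 - 140/10480041)*(-1/883) = (775522894/10480041)*(-1/883) = -775522894/9253876203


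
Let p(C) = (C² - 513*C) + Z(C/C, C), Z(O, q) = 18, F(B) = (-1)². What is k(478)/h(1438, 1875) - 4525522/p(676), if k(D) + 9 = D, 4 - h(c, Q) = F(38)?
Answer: 19055024/165309 ≈ 115.27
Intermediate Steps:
F(B) = 1
h(c, Q) = 3 (h(c, Q) = 4 - 1*1 = 4 - 1 = 3)
k(D) = -9 + D
p(C) = 18 + C² - 513*C (p(C) = (C² - 513*C) + 18 = 18 + C² - 513*C)
k(478)/h(1438, 1875) - 4525522/p(676) = (-9 + 478)/3 - 4525522/(18 + 676² - 513*676) = 469*(⅓) - 4525522/(18 + 456976 - 346788) = 469/3 - 4525522/110206 = 469/3 - 4525522*1/110206 = 469/3 - 2262761/55103 = 19055024/165309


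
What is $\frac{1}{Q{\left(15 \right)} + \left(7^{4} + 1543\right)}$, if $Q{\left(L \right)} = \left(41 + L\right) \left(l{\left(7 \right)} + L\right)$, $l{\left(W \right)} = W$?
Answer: $\frac{1}{5176} \approx 0.0001932$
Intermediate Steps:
$Q{\left(L \right)} = \left(7 + L\right) \left(41 + L\right)$ ($Q{\left(L \right)} = \left(41 + L\right) \left(7 + L\right) = \left(7 + L\right) \left(41 + L\right)$)
$\frac{1}{Q{\left(15 \right)} + \left(7^{4} + 1543\right)} = \frac{1}{\left(287 + 15^{2} + 48 \cdot 15\right) + \left(7^{4} + 1543\right)} = \frac{1}{\left(287 + 225 + 720\right) + \left(2401 + 1543\right)} = \frac{1}{1232 + 3944} = \frac{1}{5176}$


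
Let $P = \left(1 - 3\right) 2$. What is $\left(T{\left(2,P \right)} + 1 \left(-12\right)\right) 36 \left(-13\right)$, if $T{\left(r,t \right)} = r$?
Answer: $4680$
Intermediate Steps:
$P = -4$ ($P = \left(-2\right) 2 = -4$)
$\left(T{\left(2,P \right)} + 1 \left(-12\right)\right) 36 \left(-13\right) = \left(2 + 1 \left(-12\right)\right) 36 \left(-13\right) = \left(2 - 12\right) 36 \left(-13\right) = \left(-10\right) 36 \left(-13\right) = \left(-360\right) \left(-13\right) = 4680$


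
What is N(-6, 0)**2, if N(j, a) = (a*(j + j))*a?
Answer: 0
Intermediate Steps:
N(j, a) = 2*j*a**2 (N(j, a) = (a*(2*j))*a = (2*a*j)*a = 2*j*a**2)
N(-6, 0)**2 = (2*(-6)*0**2)**2 = (2*(-6)*0)**2 = 0**2 = 0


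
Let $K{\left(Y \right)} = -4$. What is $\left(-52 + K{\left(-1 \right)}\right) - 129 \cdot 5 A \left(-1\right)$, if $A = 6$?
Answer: $3814$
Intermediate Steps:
$\left(-52 + K{\left(-1 \right)}\right) - 129 \cdot 5 A \left(-1\right) = \left(-52 - 4\right) - 129 \cdot 5 \cdot 6 \left(-1\right) = -56 - 129 \cdot 30 \left(-1\right) = -56 - -3870 = -56 + 3870 = 3814$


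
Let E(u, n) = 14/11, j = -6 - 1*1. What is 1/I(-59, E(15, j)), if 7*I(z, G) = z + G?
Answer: -77/635 ≈ -0.12126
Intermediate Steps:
j = -7 (j = -6 - 1 = -7)
E(u, n) = 14/11 (E(u, n) = 14*(1/11) = 14/11)
I(z, G) = G/7 + z/7 (I(z, G) = (z + G)/7 = (G + z)/7 = G/7 + z/7)
1/I(-59, E(15, j)) = 1/((⅐)*(14/11) + (⅐)*(-59)) = 1/(2/11 - 59/7) = 1/(-635/77) = -77/635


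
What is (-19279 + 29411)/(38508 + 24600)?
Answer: 2533/15777 ≈ 0.16055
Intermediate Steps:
(-19279 + 29411)/(38508 + 24600) = 10132/63108 = 10132*(1/63108) = 2533/15777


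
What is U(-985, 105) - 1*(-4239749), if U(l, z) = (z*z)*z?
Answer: 5397374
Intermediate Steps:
U(l, z) = z³ (U(l, z) = z²*z = z³)
U(-985, 105) - 1*(-4239749) = 105³ - 1*(-4239749) = 1157625 + 4239749 = 5397374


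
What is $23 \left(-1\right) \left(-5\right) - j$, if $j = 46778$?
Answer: $-46663$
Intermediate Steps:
$23 \left(-1\right) \left(-5\right) - j = 23 \left(-1\right) \left(-5\right) - 46778 = \left(-23\right) \left(-5\right) - 46778 = 115 - 46778 = -46663$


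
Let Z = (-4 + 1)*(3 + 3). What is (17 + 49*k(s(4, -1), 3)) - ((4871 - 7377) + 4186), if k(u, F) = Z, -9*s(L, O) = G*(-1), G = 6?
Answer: -2545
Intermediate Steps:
s(L, O) = ⅔ (s(L, O) = -2*(-1)/3 = -⅑*(-6) = ⅔)
Z = -18 (Z = -3*6 = -18)
k(u, F) = -18
(17 + 49*k(s(4, -1), 3)) - ((4871 - 7377) + 4186) = (17 + 49*(-18)) - ((4871 - 7377) + 4186) = (17 - 882) - (-2506 + 4186) = -865 - 1*1680 = -865 - 1680 = -2545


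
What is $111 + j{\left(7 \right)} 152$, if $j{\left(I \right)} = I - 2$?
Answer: $871$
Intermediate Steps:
$j{\left(I \right)} = -2 + I$
$111 + j{\left(7 \right)} 152 = 111 + \left(-2 + 7\right) 152 = 111 + 5 \cdot 152 = 111 + 760 = 871$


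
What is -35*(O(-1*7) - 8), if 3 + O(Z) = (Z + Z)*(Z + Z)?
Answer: -6475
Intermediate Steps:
O(Z) = -3 + 4*Z² (O(Z) = -3 + (Z + Z)*(Z + Z) = -3 + (2*Z)*(2*Z) = -3 + 4*Z²)
-35*(O(-1*7) - 8) = -35*((-3 + 4*(-1*7)²) - 8) = -35*((-3 + 4*(-7)²) - 8) = -35*((-3 + 4*49) - 8) = -35*((-3 + 196) - 8) = -35*(193 - 8) = -35*185 = -6475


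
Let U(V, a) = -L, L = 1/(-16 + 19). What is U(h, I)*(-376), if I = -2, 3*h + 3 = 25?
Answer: 376/3 ≈ 125.33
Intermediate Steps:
h = 22/3 (h = -1 + (⅓)*25 = -1 + 25/3 = 22/3 ≈ 7.3333)
L = ⅓ (L = 1/3 = ⅓ ≈ 0.33333)
U(V, a) = -⅓ (U(V, a) = -1*⅓ = -⅓)
U(h, I)*(-376) = -⅓*(-376) = 376/3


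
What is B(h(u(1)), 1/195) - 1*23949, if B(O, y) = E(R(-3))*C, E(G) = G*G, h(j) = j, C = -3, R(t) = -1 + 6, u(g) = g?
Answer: -24024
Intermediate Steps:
R(t) = 5
E(G) = G**2
B(O, y) = -75 (B(O, y) = 5**2*(-3) = 25*(-3) = -75)
B(h(u(1)), 1/195) - 1*23949 = -75 - 1*23949 = -75 - 23949 = -24024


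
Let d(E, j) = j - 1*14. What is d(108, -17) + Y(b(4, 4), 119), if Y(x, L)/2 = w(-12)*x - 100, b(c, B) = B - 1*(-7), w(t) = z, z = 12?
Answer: 33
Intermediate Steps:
d(E, j) = -14 + j (d(E, j) = j - 14 = -14 + j)
w(t) = 12
b(c, B) = 7 + B (b(c, B) = B + 7 = 7 + B)
Y(x, L) = -200 + 24*x (Y(x, L) = 2*(12*x - 100) = 2*(-100 + 12*x) = -200 + 24*x)
d(108, -17) + Y(b(4, 4), 119) = (-14 - 17) + (-200 + 24*(7 + 4)) = -31 + (-200 + 24*11) = -31 + (-200 + 264) = -31 + 64 = 33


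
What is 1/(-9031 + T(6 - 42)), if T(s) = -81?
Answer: -1/9112 ≈ -0.00010975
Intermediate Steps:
1/(-9031 + T(6 - 42)) = 1/(-9031 - 81) = 1/(-9112) = -1/9112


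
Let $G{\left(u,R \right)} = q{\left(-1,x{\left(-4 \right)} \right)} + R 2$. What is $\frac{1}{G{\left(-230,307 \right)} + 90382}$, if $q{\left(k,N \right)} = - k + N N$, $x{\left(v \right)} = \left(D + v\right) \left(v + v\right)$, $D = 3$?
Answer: $\frac{1}{91061} \approx 1.0982 \cdot 10^{-5}$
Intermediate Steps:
$x{\left(v \right)} = 2 v \left(3 + v\right)$ ($x{\left(v \right)} = \left(3 + v\right) \left(v + v\right) = \left(3 + v\right) 2 v = 2 v \left(3 + v\right)$)
$q{\left(k,N \right)} = N^{2} - k$ ($q{\left(k,N \right)} = - k + N^{2} = N^{2} - k$)
$G{\left(u,R \right)} = 65 + 2 R$ ($G{\left(u,R \right)} = \left(\left(2 \left(-4\right) \left(3 - 4\right)\right)^{2} - -1\right) + R 2 = \left(\left(2 \left(-4\right) \left(-1\right)\right)^{2} + 1\right) + 2 R = \left(8^{2} + 1\right) + 2 R = \left(64 + 1\right) + 2 R = 65 + 2 R$)
$\frac{1}{G{\left(-230,307 \right)} + 90382} = \frac{1}{\left(65 + 2 \cdot 307\right) + 90382} = \frac{1}{\left(65 + 614\right) + 90382} = \frac{1}{679 + 90382} = \frac{1}{91061}$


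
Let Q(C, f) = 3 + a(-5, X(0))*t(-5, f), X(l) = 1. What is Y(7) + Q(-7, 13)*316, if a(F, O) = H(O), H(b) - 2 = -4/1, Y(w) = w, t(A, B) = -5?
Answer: 4115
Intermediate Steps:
H(b) = -2 (H(b) = 2 - 4/1 = 2 - 4*1 = 2 - 4 = -2)
a(F, O) = -2
Q(C, f) = 13 (Q(C, f) = 3 - 2*(-5) = 3 + 10 = 13)
Y(7) + Q(-7, 13)*316 = 7 + 13*316 = 7 + 4108 = 4115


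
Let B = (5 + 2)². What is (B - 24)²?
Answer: 625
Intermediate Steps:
B = 49 (B = 7² = 49)
(B - 24)² = (49 - 24)² = 25² = 625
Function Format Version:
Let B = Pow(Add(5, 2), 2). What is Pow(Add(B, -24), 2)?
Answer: 625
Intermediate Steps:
B = 49 (B = Pow(7, 2) = 49)
Pow(Add(B, -24), 2) = Pow(Add(49, -24), 2) = Pow(25, 2) = 625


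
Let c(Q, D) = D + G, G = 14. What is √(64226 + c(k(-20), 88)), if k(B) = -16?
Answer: 2*√16082 ≈ 253.63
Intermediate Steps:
c(Q, D) = 14 + D (c(Q, D) = D + 14 = 14 + D)
√(64226 + c(k(-20), 88)) = √(64226 + (14 + 88)) = √(64226 + 102) = √64328 = 2*√16082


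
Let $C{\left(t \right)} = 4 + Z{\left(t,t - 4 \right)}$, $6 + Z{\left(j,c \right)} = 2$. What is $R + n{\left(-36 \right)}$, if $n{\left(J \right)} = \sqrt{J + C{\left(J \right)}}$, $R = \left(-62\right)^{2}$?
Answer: $3844 + 6 i \approx 3844.0 + 6.0 i$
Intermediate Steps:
$R = 3844$
$Z{\left(j,c \right)} = -4$ ($Z{\left(j,c \right)} = -6 + 2 = -4$)
$C{\left(t \right)} = 0$ ($C{\left(t \right)} = 4 - 4 = 0$)
$n{\left(J \right)} = \sqrt{J}$ ($n{\left(J \right)} = \sqrt{J + 0} = \sqrt{J}$)
$R + n{\left(-36 \right)} = 3844 + \sqrt{-36} = 3844 + 6 i$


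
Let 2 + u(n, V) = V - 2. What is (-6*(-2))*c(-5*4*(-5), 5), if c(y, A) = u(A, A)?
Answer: 12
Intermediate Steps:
u(n, V) = -4 + V (u(n, V) = -2 + (V - 2) = -2 + (-2 + V) = -4 + V)
c(y, A) = -4 + A
(-6*(-2))*c(-5*4*(-5), 5) = (-6*(-2))*(-4 + 5) = 12*1 = 12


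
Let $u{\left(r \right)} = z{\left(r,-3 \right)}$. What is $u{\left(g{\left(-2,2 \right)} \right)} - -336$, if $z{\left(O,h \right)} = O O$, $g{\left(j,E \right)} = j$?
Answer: $340$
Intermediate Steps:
$z{\left(O,h \right)} = O^{2}$
$u{\left(r \right)} = r^{2}$
$u{\left(g{\left(-2,2 \right)} \right)} - -336 = \left(-2\right)^{2} - -336 = 4 + 336 = 340$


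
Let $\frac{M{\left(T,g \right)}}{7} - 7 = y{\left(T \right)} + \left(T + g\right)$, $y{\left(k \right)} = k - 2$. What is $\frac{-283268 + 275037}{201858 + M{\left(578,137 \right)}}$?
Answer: $- \frac{8231}{210944} \approx -0.03902$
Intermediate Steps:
$y{\left(k \right)} = -2 + k$
$M{\left(T,g \right)} = 35 + 7 g + 14 T$ ($M{\left(T,g \right)} = 49 + 7 \left(\left(-2 + T\right) + \left(T + g\right)\right) = 49 + 7 \left(-2 + g + 2 T\right) = 49 + \left(-14 + 7 g + 14 T\right) = 35 + 7 g + 14 T$)
$\frac{-283268 + 275037}{201858 + M{\left(578,137 \right)}} = \frac{-283268 + 275037}{201858 + \left(35 + 7 \cdot 137 + 14 \cdot 578\right)} = - \frac{8231}{201858 + \left(35 + 959 + 8092\right)} = - \frac{8231}{201858 + 9086} = - \frac{8231}{210944}$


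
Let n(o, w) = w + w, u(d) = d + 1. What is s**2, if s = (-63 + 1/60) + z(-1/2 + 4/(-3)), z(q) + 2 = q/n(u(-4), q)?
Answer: 14969161/3600 ≈ 4158.1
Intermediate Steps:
u(d) = 1 + d
n(o, w) = 2*w
z(q) = -3/2 (z(q) = -2 + q/((2*q)) = -2 + q*(1/(2*q)) = -2 + 1/2 = -3/2)
s = -3869/60 (s = (-63 + 1/60) - 3/2 = -3779/60 - 3/2 = -3869/60 ≈ -64.483)
s**2 = (-3869/60)**2 = 14969161/3600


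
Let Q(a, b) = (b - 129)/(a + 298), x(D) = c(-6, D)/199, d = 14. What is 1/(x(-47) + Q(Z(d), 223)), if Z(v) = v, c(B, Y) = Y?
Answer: 31044/2021 ≈ 15.361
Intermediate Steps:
x(D) = D/199
Q(a, b) = (-129 + b)/(298 + a)
1/(x(-47) + Q(Z(d), 223)) = 1/((1/199)*(-47) + (-129 + 223)/(298 + 14)) = 1/(-47/199 + 94/312) = 1/(-47/199 + (1/312)*94) = 1/(-47/199 + 47/156) = 1/(2021/31044) = 31044/2021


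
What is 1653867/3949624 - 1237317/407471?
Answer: -4213034078451/1609357240904 ≈ -2.6178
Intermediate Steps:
1653867/3949624 - 1237317/407471 = -4213034078451/1609357240904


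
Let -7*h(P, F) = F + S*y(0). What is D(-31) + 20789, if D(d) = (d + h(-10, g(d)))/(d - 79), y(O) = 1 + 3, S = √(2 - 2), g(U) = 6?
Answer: 16007753/770 ≈ 20789.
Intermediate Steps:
S = 0 (S = √0 = 0)
y(O) = 4
h(P, F) = -F/7 (h(P, F) = -(F + 0*4)/7 = -(F + 0)/7 = -F/7)
D(d) = (-6/7 + d)/(-79 + d) (D(d) = (d - ⅐*6)/(d - 79) = (d - 6/7)/(-79 + d) = (-6/7 + d)/(-79 + d))
D(-31) + 20789 = (-6/7 - 31)/(-79 - 31) + 20789 = -223/7/(-110) + 20789 = -1/110*(-223/7) + 20789 = 223/770 + 20789 = 16007753/770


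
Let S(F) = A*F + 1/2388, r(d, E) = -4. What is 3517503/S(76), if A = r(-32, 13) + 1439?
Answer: 8399797164/260435281 ≈ 32.253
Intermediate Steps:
A = 1435 (A = -4 + 1439 = 1435)
S(F) = 1/2388 + 1435*F (S(F) = 1435*F + 1/2388 = 1/2388 + 1435*F)
3517503/S(76) = 3517503/(1/2388 + 1435*76) = 3517503/(1/2388 + 109060) = 3517503/(260435281/2388) = 3517503*(2388/260435281) = 8399797164/260435281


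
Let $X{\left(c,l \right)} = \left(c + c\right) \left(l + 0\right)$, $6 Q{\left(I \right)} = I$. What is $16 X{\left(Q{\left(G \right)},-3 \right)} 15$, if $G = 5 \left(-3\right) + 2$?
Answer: $3120$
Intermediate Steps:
$G = -13$ ($G = -15 + 2 = -13$)
$Q{\left(I \right)} = \frac{I}{6}$
$X{\left(c,l \right)} = 2 c l$
$16 X{\left(Q{\left(G \right)},-3 \right)} 15 = 16 \cdot 2 \cdot \frac{1}{6} \left(-13\right) \left(-3\right) 15 = 16 \cdot 2 \left(- \frac{13}{6}\right) \left(-3\right) 15 = 16 \cdot 13 \cdot 15 = 208 \cdot 15 = 3120$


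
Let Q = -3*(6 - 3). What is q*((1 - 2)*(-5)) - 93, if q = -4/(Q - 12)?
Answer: -1933/21 ≈ -92.048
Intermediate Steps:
Q = -9 (Q = -3*3 = -9)
q = 4/21 (q = -4/(-9 - 12) = -4/(-21) = -1/21*(-4) = 4/21 ≈ 0.19048)
q*((1 - 2)*(-5)) - 93 = 4*((1 - 2)*(-5))/21 - 93 = 4*(-1*(-5))/21 - 93 = (4/21)*5 - 93 = 20/21 - 93 = -1933/21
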